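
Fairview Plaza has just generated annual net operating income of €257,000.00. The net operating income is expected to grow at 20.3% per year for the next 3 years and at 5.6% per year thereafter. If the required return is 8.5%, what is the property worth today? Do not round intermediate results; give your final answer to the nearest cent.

D_1 = 309171.00000
D_2 = 371932.71300
D_3 = 447435.05374
Terminal value at year 3: TV = D_3×(1+g_2)/(r−g_2) = 472491.41675/0.029 = 16292807.47408
P_0 = D_1/(1+r)^1 + D_2/(1+r)^2 + D_3/(1+r)^3 + TV/(1+r)^3
    = 284950.23041 + 315940.20939 + 350300.52709 + 12755770.91763 = 13706961.88453

€13706961.88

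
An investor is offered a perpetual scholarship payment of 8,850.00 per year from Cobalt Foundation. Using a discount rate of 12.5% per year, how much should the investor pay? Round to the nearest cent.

70800.00

Level perpetuity: PV = C / r = 8,850.00 / 0.125 = 70,800.00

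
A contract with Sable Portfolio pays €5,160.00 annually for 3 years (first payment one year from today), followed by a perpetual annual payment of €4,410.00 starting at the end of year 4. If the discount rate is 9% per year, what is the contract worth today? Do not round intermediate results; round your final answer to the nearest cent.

€50898.47

PV of 3-year annuity: €5,160.00 × [1 − (1+0.09)^−3] / 0.09 = 13061.48048
Perpetuity value at year 3: €4,410.00 / 0.09 = 49000.00000
PV of perpetuity: 49000.00000 / (1+0.09)^3 = 37836.99052
Total PV = 13061.48048 + 37836.99052 = 50898.47100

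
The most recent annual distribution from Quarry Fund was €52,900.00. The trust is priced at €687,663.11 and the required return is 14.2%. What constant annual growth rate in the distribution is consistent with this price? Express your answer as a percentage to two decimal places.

6.04%

P = D₀(1+g)/(r−g) ⇒ P(r−g) = D₀(1+g) ⇒ g(P+D₀) = P·r − D₀
g = (P·r − D₀)/(P + D₀) = (€687,663.11×0.142 − €52,900.00) / (€687,663.11 + €52,900.00) = 0.060425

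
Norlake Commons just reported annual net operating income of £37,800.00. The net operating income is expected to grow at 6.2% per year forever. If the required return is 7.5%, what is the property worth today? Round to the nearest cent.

£3087969.23

D₁ = D₀ × (1 + g) = £37,800.00 × 1.062 = £40,143.6000
Growing perpetuity: P = D₁ / (r − g) = £40,143.6000 / (0.075 − 0.062) = £3,087,969.23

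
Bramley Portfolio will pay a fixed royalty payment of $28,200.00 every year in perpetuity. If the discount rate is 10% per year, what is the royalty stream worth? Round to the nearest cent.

$282000.00

Level perpetuity: PV = C / r = $28,200.00 / 0.1 = $282,000.00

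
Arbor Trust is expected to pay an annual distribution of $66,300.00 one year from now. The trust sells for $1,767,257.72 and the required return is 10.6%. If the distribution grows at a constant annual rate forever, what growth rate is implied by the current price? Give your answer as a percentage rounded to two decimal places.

6.85%

P = D₁/(r−g) ⇒ g = r − D₁/P = 0.106 − $66,300.00/$1,767,257.72 = 0.068484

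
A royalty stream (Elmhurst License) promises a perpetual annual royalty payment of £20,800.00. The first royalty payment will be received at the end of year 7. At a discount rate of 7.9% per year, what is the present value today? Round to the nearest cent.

Value at end of year 6: C / r = £20,800.00 / 0.079 = £263,291.1392
Discount to today: PV = £263,291.1392 / (1 + 0.079)^6 = £263,291.1392 / 1.578079 = £166,842.84

£166842.84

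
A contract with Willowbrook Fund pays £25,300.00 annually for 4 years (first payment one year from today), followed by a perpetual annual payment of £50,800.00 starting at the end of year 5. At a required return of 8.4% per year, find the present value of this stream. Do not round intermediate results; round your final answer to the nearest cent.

£521049.23

PV of 4-year annuity: £25,300.00 × [1 − (1+0.084)^−4] / 0.084 = 83056.10297
Perpetuity value at year 4: £50,800.00 / 0.084 = 604761.90476
PV of perpetuity: 604761.90476 / (1+0.084)^4 = 437993.12883
Total PV = 83056.10297 + 437993.12883 = 521049.23180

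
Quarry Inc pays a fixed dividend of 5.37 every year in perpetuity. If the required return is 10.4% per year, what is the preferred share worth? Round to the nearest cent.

51.63

Level perpetuity: PV = C / r = 5.37 / 0.104 = 51.63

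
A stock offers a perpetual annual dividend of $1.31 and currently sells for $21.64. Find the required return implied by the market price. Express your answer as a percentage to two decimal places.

6.05%

P = C/r ⇒ r = C/P = $1.31/$21.64 = 0.060536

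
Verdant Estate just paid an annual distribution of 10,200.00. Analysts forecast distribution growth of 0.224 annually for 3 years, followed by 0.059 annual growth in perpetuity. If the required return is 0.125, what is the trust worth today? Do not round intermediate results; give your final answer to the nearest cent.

D_1 = 12484.80000
D_2 = 15281.39520
D_3 = 18704.42772
Terminal value at year 3: TV = D_3×(1+g_2)/(r−g_2) = 19807.98896/0.066 = 300121.04486
P_0 = D_1/(1+r)^1 + D_2/(1+r)^2 + D_3/(1+r)^3 + TV/(1+r)^3
    = 11097.60000 + 12074.18880 + 13136.71741 + 210784.60215 = 247093.10836

247093.11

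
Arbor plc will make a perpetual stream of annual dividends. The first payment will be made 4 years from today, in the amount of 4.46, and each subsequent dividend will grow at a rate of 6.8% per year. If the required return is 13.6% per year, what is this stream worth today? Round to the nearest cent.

Value at end of year 3: C₁ / (r − g) = 4.46 / (0.136 − 0.068) = 65.5882
Discount to today: PV = 65.5882 / (1 + 0.136)^3 = 65.5882 / 1.466003 = 44.74

44.74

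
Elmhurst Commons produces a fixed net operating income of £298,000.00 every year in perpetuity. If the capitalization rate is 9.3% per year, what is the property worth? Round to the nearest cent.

£3204301.08

Level perpetuity: PV = C / r = £298,000.00 / 0.093 = £3,204,301.08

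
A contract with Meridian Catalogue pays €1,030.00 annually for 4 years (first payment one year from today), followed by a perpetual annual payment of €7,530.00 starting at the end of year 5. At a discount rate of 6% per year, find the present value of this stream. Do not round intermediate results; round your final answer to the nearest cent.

PV of 4-year annuity: €1,030.00 × [1 − (1+0.06)^−4] / 0.06 = 3569.05878
Perpetuity value at year 4: €7,530.00 / 0.06 = 125500.00000
PV of perpetuity: 125500.00000 / (1+0.06)^4 = 99407.75474
Total PV = 3569.05878 + 99407.75474 = 102976.81352

€102976.81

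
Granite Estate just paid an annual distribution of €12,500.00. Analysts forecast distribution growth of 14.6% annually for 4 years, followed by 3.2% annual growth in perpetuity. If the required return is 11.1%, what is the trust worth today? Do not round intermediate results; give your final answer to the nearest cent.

D_1 = 14325.00000
D_2 = 16416.45000
D_3 = 18813.25170
D_4 = 21559.98645
Terminal value at year 4: TV = D_4×(1+g_2)/(r−g_2) = 22249.90601/0.079 = 281644.37993
P_0 = D_1/(1+r)^1 + D_2/(1+r)^2 + D_3/(1+r)^3 + D_4/(1+r)^4 + TV/(1+r)^4
    = 12893.78938 + 13299.98436 + 13718.97577 + 14151.16673 + 184860.81091 = 238924.72715

€238924.73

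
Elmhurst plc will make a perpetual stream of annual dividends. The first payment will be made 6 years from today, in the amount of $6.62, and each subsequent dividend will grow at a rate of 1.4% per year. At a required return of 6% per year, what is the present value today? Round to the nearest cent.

Value at end of year 5: C₁ / (r − g) = $6.62 / (0.06 − 0.014) = $143.9130
Discount to today: PV = $143.9130 / (1 + 0.06)^5 = $143.9130 / 1.338226 = $107.54

$107.54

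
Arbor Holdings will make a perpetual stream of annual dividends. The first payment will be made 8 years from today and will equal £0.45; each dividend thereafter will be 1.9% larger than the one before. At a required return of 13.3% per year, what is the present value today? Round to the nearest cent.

£1.65

Value at end of year 7: C₁ / (r − g) = £0.45 / (0.133 − 0.019) = £3.9474
Discount to today: PV = £3.9474 / (1 + 0.133)^7 = £3.9474 / 2.396676 = £1.65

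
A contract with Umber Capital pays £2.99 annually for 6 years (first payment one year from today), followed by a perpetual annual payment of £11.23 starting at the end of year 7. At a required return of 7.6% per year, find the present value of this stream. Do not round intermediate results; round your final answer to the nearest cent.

£109.20

PV of 6-year annuity: £2.99 × [1 − (1+0.076)^−6] / 0.076 = 13.99175
Perpetuity value at year 6: £11.23 / 0.076 = 147.76316
PV of perpetuity: 147.76316 / (1+0.076)^6 = 95.21219
Total PV = 13.99175 + 95.21219 = 109.20394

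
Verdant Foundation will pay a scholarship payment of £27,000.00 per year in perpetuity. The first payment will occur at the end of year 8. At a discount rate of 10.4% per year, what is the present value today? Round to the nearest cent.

£129881.38

Value at end of year 7: C / r = £27,000.00 / 0.104 = £259,615.3846
Discount to today: PV = £259,615.3846 / (1 + 0.104)^7 = £259,615.3846 / 1.998865 = £129,881.38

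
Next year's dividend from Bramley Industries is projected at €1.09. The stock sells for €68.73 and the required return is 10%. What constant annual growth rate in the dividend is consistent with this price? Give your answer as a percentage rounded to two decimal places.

8.41%

P = D₁/(r−g) ⇒ g = r − D₁/P = 0.1 − €1.09/€68.73 = 0.084141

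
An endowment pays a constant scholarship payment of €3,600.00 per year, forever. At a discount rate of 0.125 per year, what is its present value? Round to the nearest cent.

Level perpetuity: PV = C / r = €3,600.00 / 0.125 = €28,800.00

€28800.00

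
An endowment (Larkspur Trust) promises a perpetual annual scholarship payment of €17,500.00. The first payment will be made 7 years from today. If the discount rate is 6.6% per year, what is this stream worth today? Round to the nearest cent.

Value at end of year 6: C / r = €17,500.00 / 0.066 = €265,151.5152
Discount to today: PV = €265,151.5152 / (1 + 0.066)^6 = €265,151.5152 / 1.467382 = €180,696.98

€180696.98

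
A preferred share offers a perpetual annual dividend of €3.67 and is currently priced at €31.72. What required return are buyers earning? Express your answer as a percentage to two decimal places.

P = C/r ⇒ r = C/P = €3.67/€31.72 = 0.115700

11.57%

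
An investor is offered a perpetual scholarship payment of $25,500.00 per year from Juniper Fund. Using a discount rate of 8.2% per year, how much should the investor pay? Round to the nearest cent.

Level perpetuity: PV = C / r = $25,500.00 / 0.082 = $310,975.61

$310975.61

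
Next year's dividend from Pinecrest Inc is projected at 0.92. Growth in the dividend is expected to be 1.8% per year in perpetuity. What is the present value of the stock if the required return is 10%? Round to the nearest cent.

Growing perpetuity: P = D₁ / (r − g) = 0.9200 / (0.1 − 0.018) = 11.22

11.22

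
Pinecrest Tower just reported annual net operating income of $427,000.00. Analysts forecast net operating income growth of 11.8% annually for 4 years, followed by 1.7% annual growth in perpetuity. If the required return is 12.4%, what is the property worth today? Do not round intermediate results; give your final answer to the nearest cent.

$5657856.24

D_1 = 477386.00000
D_2 = 533717.54800
D_3 = 596696.21866
D_4 = 667106.37247
Terminal value at year 4: TV = D_4×(1+g_2)/(r−g_2) = 678447.18080/0.107 = 6340627.85793
P_0 = D_1/(1+r)^1 + D_2/(1+r)^2 + D_3/(1+r)^3 + D_4/(1+r)^4 + TV/(1+r)^4
    = 424720.64057 + 422453.44854 + 420198.35895 + 417955.30722 + 3972528.48074 = 5657856.23602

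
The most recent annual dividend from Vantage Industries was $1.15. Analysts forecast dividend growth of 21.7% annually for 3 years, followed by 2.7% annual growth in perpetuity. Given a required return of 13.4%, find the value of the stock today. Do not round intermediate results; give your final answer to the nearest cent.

$17.62

D_1 = 1.39955
D_2 = 1.70325
D_3 = 2.07286
Terminal value at year 3: TV = D_3×(1+g_2)/(r−g_2) = 2.12883/0.107 = 19.89556
P_0 = D_1/(1+r)^1 + D_2/(1+r)^2 + D_3/(1+r)^3 + TV/(1+r)^3
    = 1.23417 + 1.32450 + 1.42145 + 13.64323 = 17.62335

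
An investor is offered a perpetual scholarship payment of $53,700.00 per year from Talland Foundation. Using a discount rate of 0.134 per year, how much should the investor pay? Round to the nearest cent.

Level perpetuity: PV = C / r = $53,700.00 / 0.134 = $400,746.27

$400746.27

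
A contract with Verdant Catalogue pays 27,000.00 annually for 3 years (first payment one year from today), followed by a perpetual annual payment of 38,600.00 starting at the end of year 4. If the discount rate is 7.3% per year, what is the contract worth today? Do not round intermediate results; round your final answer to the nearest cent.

498491.15

PV of 3-year annuity: 27,000.00 × [1 − (1+0.073)^−3] / 0.073 = 70469.94745
Perpetuity value at year 3: 38,600.00 / 0.073 = 528767.12329
PV of perpetuity: 528767.12329 / (1+0.073)^3 = 428021.19841
Total PV = 70469.94745 + 428021.19841 = 498491.14586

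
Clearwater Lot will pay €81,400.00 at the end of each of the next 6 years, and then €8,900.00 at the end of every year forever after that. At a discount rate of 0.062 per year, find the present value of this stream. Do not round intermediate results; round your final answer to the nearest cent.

PV of 6-year annuity: €81,400.00 × [1 − (1+0.062)^−6] / 0.062 = 397767.27896
Perpetuity value at year 6: €8,900.00 / 0.062 = 143548.38710
PV of perpetuity: 143548.38710 / (1+0.062)^6 = 100057.86151
Total PV = 397767.27896 + 100057.86151 = 497825.14047

€497825.14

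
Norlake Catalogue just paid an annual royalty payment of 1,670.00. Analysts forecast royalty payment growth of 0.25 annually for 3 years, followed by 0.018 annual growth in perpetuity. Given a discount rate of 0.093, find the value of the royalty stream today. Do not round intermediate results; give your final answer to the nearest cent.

D_1 = 2087.50000
D_2 = 2609.37500
D_3 = 3261.71875
Terminal value at year 3: TV = D_3×(1+g_2)/(r−g_2) = 3320.42969/0.075 = 44272.39583
P_0 = D_1/(1+r)^1 + D_2/(1+r)^2 + D_3/(1+r)^3 + TV/(1+r)^3
    = 1909.88106 + 2184.21896 + 2497.96313 + 33905.68625 = 40497.74941

40497.75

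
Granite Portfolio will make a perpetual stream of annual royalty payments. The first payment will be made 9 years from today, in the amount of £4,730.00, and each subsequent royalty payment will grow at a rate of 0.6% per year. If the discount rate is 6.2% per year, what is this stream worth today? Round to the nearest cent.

£52200.78

Value at end of year 8: C₁ / (r − g) = £4,730.00 / (0.062 − 0.006) = £84,464.2857
Discount to today: PV = £84,464.2857 / (1 + 0.062)^8 = £84,464.2857 / 1.618066 = £52,200.78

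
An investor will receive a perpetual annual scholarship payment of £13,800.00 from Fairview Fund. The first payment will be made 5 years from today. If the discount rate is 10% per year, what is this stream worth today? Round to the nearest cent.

Value at end of year 4: C / r = £13,800.00 / 0.1 = £138,000.0000
Discount to today: PV = £138,000.0000 / (1 + 0.1)^4 = £138,000.0000 / 1.464100 = £94,255.86

£94255.86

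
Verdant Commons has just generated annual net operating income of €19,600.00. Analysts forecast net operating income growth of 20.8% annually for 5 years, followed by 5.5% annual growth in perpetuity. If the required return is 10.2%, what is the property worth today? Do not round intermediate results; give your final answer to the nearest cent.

D_1 = 23676.80000
D_2 = 28601.57440
D_3 = 34550.70188
D_4 = 41737.24787
D_5 = 50418.59542
Terminal value at year 5: TV = D_5×(1+g_2)/(r−g_2) = 53191.61817/0.047 = 1131736.55680
P_0 = D_1/(1+r)^1 + D_2/(1+r)^2 + D_3/(1+r)^3 + D_4/(1+r)^4 + D_5/(1+r)^5 + TV/(1+r)^5
    = 21485.29946 + 23551.94350 + 25817.37546 + 28300.71647 + 31022.92695 + 696365.70067 = 826543.96251

€826543.96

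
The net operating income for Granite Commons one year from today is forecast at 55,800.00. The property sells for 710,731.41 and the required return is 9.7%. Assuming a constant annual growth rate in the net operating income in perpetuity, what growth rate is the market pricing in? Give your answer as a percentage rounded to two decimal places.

P = D₁/(r−g) ⇒ g = r − D₁/P = 0.097 − 55,800.00/710,731.41 = 0.018489

1.85%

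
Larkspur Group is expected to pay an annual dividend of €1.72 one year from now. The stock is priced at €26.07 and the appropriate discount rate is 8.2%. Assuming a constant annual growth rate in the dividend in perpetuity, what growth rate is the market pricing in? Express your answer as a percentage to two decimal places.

1.60%

P = D₁/(r−g) ⇒ g = r − D₁/P = 0.082 − €1.72/€26.07 = 0.016024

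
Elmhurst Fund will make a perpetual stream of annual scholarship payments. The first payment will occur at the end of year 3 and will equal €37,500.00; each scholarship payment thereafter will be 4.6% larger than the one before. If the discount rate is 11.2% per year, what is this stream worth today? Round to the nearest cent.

Value at end of year 2: C₁ / (r − g) = €37,500.00 / (0.112 − 0.046) = €568,181.8182
Discount to today: PV = €568,181.8182 / (1 + 0.112)^2 = €568,181.8182 / 1.236544 = €459,491.79

€459491.79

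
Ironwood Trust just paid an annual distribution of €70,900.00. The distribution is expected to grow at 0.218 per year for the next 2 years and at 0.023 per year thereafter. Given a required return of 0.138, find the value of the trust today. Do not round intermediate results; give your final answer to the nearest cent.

D_1 = 86356.20000
D_2 = 105181.85160
Terminal value at year 2: TV = D_2×(1+g_2)/(r−g_2) = 107601.03419/0.115 = 935661.16684
P_0 = D_1/(1+r)^1 + D_2/(1+r)^2 + TV/(1+r)^2
    = 75884.18278 + 81218.74747 + 722493.72750 = 879596.65775

€879596.66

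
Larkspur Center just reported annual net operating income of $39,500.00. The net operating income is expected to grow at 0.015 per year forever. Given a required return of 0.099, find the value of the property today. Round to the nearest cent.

D₁ = D₀ × (1 + g) = $39,500.00 × 1.015 = $40,092.5000
Growing perpetuity: P = D₁ / (r − g) = $40,092.5000 / (0.099 − 0.015) = $477,291.67

$477291.67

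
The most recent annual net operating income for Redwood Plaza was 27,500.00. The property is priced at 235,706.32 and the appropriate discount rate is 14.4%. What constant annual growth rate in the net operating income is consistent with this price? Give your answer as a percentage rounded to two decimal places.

2.45%

P = D₀(1+g)/(r−g) ⇒ P(r−g) = D₀(1+g) ⇒ g(P+D₀) = P·r − D₀
g = (P·r − D₀)/(P + D₀) = (235,706.32×0.144 − 27,500.00) / (235,706.32 + 27,500.00) = 0.024474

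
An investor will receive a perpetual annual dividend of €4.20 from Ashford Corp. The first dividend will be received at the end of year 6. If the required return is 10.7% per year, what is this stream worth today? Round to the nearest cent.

€23.61

Value at end of year 5: C / r = €4.20 / 0.107 = €39.2523
Discount to today: PV = €39.2523 / (1 + 0.107)^5 = €39.2523 / 1.662410 = €23.61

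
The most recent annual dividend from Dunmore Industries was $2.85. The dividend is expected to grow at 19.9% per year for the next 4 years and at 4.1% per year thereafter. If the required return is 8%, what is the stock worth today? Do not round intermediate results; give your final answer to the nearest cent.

$130.47

D_1 = 3.41715
D_2 = 4.09716
D_3 = 4.91250
D_4 = 5.89009
Terminal value at year 4: TV = D_4×(1+g_2)/(r−g_2) = 6.13158/0.039 = 157.21997
P_0 = D_1/(1+r)^1 + D_2/(1+r)^2 + D_3/(1+r)^3 + D_4/(1+r)^4 + TV/(1+r)^4
    = 3.16403 + 3.51266 + 3.89970 + 4.32939 + 115.56137 = 130.46715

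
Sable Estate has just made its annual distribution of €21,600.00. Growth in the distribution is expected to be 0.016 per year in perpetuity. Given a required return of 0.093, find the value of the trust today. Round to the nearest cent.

€285007.79

D₁ = D₀ × (1 + g) = €21,600.00 × 1.016 = €21,945.6000
Growing perpetuity: P = D₁ / (r − g) = €21,945.6000 / (0.093 − 0.016) = €285,007.79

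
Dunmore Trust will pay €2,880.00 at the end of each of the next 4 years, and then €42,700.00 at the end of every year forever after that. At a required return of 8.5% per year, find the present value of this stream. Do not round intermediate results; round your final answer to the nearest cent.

PV of 4-year annuity: €2,880.00 × [1 − (1+0.085)^−4] / 0.085 = 9433.71837
Perpetuity value at year 4: €42,700.00 / 0.085 = 502352.94118
PV of perpetuity: 502352.94118 / (1+0.085)^4 = 362484.96398
Total PV = 9433.71837 + 362484.96398 = 371918.68235

€371918.68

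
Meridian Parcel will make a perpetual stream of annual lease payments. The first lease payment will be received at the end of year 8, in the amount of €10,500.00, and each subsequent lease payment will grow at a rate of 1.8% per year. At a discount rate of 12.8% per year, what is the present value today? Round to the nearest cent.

€41080.23

Value at end of year 7: C₁ / (r − g) = €10,500.00 / (0.128 − 0.018) = €95,454.5455
Discount to today: PV = €95,454.5455 / (1 + 0.128)^7 = €95,454.5455 / 2.323612 = €41,080.23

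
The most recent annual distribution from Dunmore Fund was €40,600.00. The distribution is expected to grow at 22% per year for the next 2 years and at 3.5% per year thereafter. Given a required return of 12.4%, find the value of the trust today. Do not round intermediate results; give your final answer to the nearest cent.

€648140.55

D_1 = 49532.00000
D_2 = 60429.04000
Terminal value at year 2: TV = D_2×(1+g_2)/(r−g_2) = 62544.05640/0.089 = 702742.20674
P_0 = D_1/(1+r)^1 + D_2/(1+r)^2 + TV/(1+r)^2
    = 44067.61566 + 47831.39778 + 556241.53597 = 648140.54940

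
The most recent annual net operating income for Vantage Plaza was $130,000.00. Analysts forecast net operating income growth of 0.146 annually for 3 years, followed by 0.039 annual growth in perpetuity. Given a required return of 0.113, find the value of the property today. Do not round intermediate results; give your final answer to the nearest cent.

D_1 = 148980.00000
D_2 = 170731.08000
D_3 = 195657.81768
Terminal value at year 3: TV = D_3×(1+g_2)/(r−g_2) = 203288.47257/0.074 = 2747141.52121
P_0 = D_1/(1+r)^1 + D_2/(1+r)^2 + D_3/(1+r)^3 + TV/(1+r)^3
    = 133854.44744 + 137823.17769 + 141909.57918 + 1992487.19959 = 2406074.40390

$2406074.40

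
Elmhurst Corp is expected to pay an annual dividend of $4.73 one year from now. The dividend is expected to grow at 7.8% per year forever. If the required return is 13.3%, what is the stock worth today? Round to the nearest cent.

$86.00

Growing perpetuity: P = D₁ / (r − g) = $4.7300 / (0.133 − 0.078) = $86.00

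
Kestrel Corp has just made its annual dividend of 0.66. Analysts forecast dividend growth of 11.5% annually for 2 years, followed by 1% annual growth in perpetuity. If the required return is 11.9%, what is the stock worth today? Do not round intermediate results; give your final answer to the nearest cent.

D_1 = 0.73590
D_2 = 0.82053
Terminal value at year 2: TV = D_2×(1+g_2)/(r−g_2) = 0.82873/0.109 = 7.60306
P_0 = D_1/(1+r)^1 + D_2/(1+r)^2 + TV/(1+r)^2
    = 0.65764 + 0.65529 + 6.07195 = 7.38488

7.38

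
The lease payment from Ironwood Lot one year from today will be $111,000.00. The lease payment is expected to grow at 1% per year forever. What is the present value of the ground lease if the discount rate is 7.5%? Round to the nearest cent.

Growing perpetuity: P = D₁ / (r − g) = $111,000.0000 / (0.075 − 0.01) = $1,707,692.31

$1707692.31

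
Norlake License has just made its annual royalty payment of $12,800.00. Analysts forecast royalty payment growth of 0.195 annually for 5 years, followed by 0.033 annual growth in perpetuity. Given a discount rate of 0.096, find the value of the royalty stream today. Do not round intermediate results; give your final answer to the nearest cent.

$406990.80

D_1 = 15296.00000
D_2 = 18278.72000
D_3 = 21843.07040
D_4 = 26102.46913
D_5 = 31192.45061
Terminal value at year 5: TV = D_5×(1+g_2)/(r−g_2) = 32221.80148/0.063 = 511457.16632
P_0 = D_1/(1+r)^1 + D_2/(1+r)^2 + D_3/(1+r)^3 + D_4/(1+r)^4 + D_5/(1+r)^5 + TV/(1+r)^5
    = 13956.20438 + 15216.84693 + 16591.36139 + 18090.03363 + 19724.07864 + 323412.27352 = 406990.79848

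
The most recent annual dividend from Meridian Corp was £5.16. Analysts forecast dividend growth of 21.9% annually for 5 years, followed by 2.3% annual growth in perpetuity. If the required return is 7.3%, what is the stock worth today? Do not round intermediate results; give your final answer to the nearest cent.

D_1 = 6.29004
D_2 = 7.66756
D_3 = 9.34675
D_4 = 11.39369
D_5 = 13.88891
Terminal value at year 5: TV = D_5×(1+g_2)/(r−g_2) = 14.20836/0.05 = 284.16714
P_0 = D_1/(1+r)^1 + D_2/(1+r)^2 + D_3/(1+r)^3 + D_4/(1+r)^4 + D_5/(1+r)^5 + TV/(1+r)^5
    = 5.86211 + 6.65975 + 7.56592 + 8.59539 + 9.76494 + 199.79069 = 238.23879

£238.24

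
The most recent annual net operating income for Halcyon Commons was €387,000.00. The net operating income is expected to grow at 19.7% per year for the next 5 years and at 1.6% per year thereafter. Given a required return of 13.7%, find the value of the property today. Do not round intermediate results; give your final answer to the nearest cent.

€6466063.96

D_1 = 463239.00000
D_2 = 554497.08300
D_3 = 663733.00835
D_4 = 794488.41100
D_5 = 951002.62796
Terminal value at year 5: TV = D_5×(1+g_2)/(r−g_2) = 966218.67001/0.121 = 7985278.26454
P_0 = D_1/(1+r)^1 + D_2/(1+r)^2 + D_3/(1+r)^3 + D_4/(1+r)^4 + D_5/(1+r)^5 + TV/(1+r)^5
    = 407422.16359 + 428922.01391 + 451556.42098 + 475385.25586 + 500471.54904 + 4202306.56054 = 6466063.96392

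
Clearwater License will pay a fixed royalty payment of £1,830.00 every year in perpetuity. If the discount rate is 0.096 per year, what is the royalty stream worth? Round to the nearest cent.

£19062.50

Level perpetuity: PV = C / r = £1,830.00 / 0.096 = £19,062.50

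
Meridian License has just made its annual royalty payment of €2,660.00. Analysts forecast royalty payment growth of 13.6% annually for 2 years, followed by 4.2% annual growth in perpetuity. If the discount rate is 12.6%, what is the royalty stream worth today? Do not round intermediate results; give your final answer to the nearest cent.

€38976.44

D_1 = 3021.76000
D_2 = 3432.71936
Terminal value at year 2: TV = D_2×(1+g_2)/(r−g_2) = 3576.89357/0.084 = 42582.06635
P_0 = D_1/(1+r)^1 + D_2/(1+r)^2 + TV/(1+r)^2
    = 2683.62345 + 2707.45669 + 33585.35562 = 38976.43576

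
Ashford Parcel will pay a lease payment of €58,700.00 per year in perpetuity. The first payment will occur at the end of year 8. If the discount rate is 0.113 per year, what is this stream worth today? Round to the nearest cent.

€245523.75

Value at end of year 7: C / r = €58,700.00 / 0.113 = €519,469.0265
Discount to today: PV = €519,469.0265 / (1 + 0.113)^7 = €519,469.0265 / 2.115759 = €245,523.75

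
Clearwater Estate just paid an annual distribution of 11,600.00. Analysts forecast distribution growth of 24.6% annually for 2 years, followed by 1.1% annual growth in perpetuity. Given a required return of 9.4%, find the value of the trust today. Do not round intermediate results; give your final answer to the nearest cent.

D_1 = 14453.60000
D_2 = 18009.18560
Terminal value at year 2: TV = D_2×(1+g_2)/(r−g_2) = 18207.28664/0.083 = 219364.89930
P_0 = D_1/(1+r)^1 + D_2/(1+r)^2 + TV/(1+r)^2
    = 13211.70018 + 15047.32946 + 183287.35039 = 211546.38004

211546.38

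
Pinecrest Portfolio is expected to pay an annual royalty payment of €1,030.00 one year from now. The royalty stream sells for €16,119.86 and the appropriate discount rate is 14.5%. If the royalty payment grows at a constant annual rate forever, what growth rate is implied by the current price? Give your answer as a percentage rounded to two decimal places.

8.11%

P = D₁/(r−g) ⇒ g = r − D₁/P = 0.145 − €1,030.00/€16,119.86 = 0.081104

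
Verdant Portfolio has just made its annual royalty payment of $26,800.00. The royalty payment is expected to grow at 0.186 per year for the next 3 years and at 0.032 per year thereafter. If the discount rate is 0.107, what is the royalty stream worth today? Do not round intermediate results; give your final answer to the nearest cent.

D_1 = 31784.80000
D_2 = 37696.77280
D_3 = 44708.37254
Terminal value at year 3: TV = D_3×(1+g_2)/(r−g_2) = 46139.04046/0.075 = 615187.20616
P_0 = D_1/(1+r)^1 + D_2/(1+r)^2 + D_3/(1+r)^3 + TV/(1+r)^3
    = 28712.55646 + 30761.60069 + 32956.87300 + 453486.57252 = 545917.60267

$545917.60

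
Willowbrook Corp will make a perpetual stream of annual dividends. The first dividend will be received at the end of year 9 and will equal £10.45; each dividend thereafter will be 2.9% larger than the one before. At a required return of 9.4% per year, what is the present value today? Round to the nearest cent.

Value at end of year 8: C₁ / (r − g) = £10.45 / (0.094 − 0.029) = £160.7692
Discount to today: PV = £160.7692 / (1 + 0.094)^8 = £160.7692 / 2.051817 = £78.35

£78.35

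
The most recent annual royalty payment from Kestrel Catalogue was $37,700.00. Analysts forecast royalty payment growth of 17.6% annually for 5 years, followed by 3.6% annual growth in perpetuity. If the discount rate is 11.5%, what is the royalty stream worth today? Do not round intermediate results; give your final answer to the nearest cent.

D_1 = 44335.20000
D_2 = 52138.19520
D_3 = 61314.51756
D_4 = 72105.87264
D_5 = 84796.50623
Terminal value at year 5: TV = D_5×(1+g_2)/(r−g_2) = 87849.18045/0.079 = 1112014.94246
P_0 = D_1/(1+r)^1 + D_2/(1+r)^2 + D_3/(1+r)^3 + D_4/(1+r)^4 + D_5/(1+r)^5 + TV/(1+r)^5
    = 39762.51121 + 41937.85936 + 44232.21758 + 46652.09675 + 49204.36393 + 645262.29150 = 867051.34033

$867051.34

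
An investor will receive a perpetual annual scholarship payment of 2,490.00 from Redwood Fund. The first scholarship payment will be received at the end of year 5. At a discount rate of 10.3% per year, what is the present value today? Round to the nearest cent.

16332.78

Value at end of year 4: C / r = 2,490.00 / 0.103 = 24,174.7573
Discount to today: PV = 24,174.7573 / (1 + 0.103)^4 = 24,174.7573 / 1.480137 = 16,332.78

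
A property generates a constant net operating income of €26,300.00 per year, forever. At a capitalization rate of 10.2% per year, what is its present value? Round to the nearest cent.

Level perpetuity: PV = C / r = €26,300.00 / 0.102 = €257,843.14

€257843.14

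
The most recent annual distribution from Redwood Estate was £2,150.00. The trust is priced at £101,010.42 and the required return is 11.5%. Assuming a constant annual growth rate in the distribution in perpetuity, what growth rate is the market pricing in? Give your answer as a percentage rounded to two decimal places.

P = D₀(1+g)/(r−g) ⇒ P(r−g) = D₀(1+g) ⇒ g(P+D₀) = P·r − D₀
g = (P·r − D₀)/(P + D₀) = (£101,010.42×0.115 − £2,150.00) / (£101,010.42 + £2,150.00) = 0.091762

9.18%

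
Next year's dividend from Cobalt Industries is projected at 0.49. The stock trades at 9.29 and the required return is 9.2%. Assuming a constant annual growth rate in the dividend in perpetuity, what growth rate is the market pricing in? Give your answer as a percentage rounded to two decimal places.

P = D₁/(r−g) ⇒ g = r − D₁/P = 0.092 − 0.49/9.29 = 0.039255

3.93%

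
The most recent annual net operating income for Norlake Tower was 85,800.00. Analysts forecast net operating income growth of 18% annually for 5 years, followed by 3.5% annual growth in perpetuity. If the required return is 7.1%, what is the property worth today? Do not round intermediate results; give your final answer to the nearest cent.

4584034.76

D_1 = 101244.00000
D_2 = 119467.92000
D_3 = 140972.14560
D_4 = 166347.13181
D_5 = 196289.61553
Terminal value at year 5: TV = D_5×(1+g_2)/(r−g_2) = 203159.75208/0.036 = 5643326.44659
P_0 = D_1/(1+r)^1 + D_2/(1+r)^2 + D_3/(1+r)^3 + D_4/(1+r)^4 + D_5/(1+r)^5 + TV/(1+r)^5
    = 94532.21289 + 104153.13838 + 114753.22436 + 126432.12394 + 139299.63236 + 4004864.43022 = 4584034.76214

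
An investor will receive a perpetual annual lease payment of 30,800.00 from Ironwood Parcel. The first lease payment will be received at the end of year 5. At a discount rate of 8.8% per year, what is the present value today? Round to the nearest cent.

249777.01

Value at end of year 4: C / r = 30,800.00 / 0.088 = 350,000.0000
Discount to today: PV = 350,000.0000 / (1 + 0.088)^4 = 350,000.0000 / 1.401250 = 249,777.01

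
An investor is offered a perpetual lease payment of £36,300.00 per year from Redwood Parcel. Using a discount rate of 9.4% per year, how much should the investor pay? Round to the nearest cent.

£386170.21

Level perpetuity: PV = C / r = £36,300.00 / 0.094 = £386,170.21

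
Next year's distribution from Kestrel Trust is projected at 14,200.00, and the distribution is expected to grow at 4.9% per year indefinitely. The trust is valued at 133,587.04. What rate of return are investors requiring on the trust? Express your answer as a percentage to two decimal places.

P = D₁/(r − g) ⇒ r = D₁/P + g = 14,200.0000/133,587.04 + 0.049 = 0.106298 + 0.049 = 0.155298

15.53%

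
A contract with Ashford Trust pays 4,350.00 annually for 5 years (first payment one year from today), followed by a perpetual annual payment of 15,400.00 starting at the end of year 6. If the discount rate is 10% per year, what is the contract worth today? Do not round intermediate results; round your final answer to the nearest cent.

112111.81

PV of 5-year annuity: 4,350.00 × [1 − (1+0.1)^−5] / 0.1 = 16489.92245
Perpetuity value at year 5: 15,400.00 / 0.1 = 154000.00000
PV of perpetuity: 154000.00000 / (1+0.1)^5 = 95621.88375
Total PV = 16489.92245 + 95621.88375 = 112111.80620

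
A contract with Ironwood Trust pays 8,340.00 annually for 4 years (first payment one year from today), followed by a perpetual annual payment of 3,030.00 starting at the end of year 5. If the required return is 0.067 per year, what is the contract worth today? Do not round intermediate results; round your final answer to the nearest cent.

PV of 4-year annuity: 8,340.00 × [1 − (1+0.067)^−4] / 0.067 = 28441.72089
Perpetuity value at year 4: 3,030.00 / 0.067 = 45223.88060
PV of perpetuity: 45223.88060 / (1+0.067)^4 = 34890.73740
Total PV = 28441.72089 + 34890.73740 = 63332.45829

63332.46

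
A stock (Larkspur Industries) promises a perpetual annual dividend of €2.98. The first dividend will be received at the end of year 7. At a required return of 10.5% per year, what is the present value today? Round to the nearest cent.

€15.59

Value at end of year 6: C / r = €2.98 / 0.105 = €28.3810
Discount to today: PV = €28.3810 / (1 + 0.105)^6 = €28.3810 / 1.820429 = €15.59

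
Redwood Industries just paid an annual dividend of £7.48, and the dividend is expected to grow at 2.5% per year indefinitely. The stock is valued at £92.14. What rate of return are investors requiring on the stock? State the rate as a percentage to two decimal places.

10.82%

D₁ = £7.48 × 1.025 = £7.6670
P = D₁/(r − g) ⇒ r = D₁/P + g = £7.6670/£92.14 + 0.025 = 0.083210 + 0.025 = 0.108210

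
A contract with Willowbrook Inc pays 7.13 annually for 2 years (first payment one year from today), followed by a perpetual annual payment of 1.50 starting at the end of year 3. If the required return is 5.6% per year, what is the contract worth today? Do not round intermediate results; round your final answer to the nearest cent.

37.17

PV of 2-year annuity: 7.13 × [1 − (1+0.056)^−2] / 0.056 = 13.14573
Perpetuity value at year 2: 1.50 / 0.056 = 26.78571
PV of perpetuity: 26.78571 / (1+0.056)^2 = 24.02013
Total PV = 13.14573 + 24.02013 = 37.16587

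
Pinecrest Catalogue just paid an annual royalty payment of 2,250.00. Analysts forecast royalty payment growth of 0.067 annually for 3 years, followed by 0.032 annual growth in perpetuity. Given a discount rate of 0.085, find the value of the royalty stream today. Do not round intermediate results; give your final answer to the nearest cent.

D_1 = 2400.75000
D_2 = 2561.60025
D_3 = 2733.22747
Terminal value at year 3: TV = D_3×(1+g_2)/(r−g_2) = 2820.69075/0.053 = 53220.58011
P_0 = D_1/(1+r)^1 + D_2/(1+r)^2 + D_3/(1+r)^3 + TV/(1+r)^3
    = 2212.67281 + 2175.96488 + 2139.86592 + 41666.82317 = 48195.32677

48195.33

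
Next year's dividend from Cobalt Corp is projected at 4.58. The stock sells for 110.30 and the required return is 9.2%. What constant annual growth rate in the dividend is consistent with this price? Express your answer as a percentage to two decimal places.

5.05%

P = D₁/(r−g) ⇒ g = r − D₁/P = 0.092 − 4.58/110.30 = 0.050477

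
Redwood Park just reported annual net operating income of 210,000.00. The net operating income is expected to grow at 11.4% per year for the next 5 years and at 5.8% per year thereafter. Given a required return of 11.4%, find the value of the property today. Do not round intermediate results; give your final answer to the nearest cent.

D_1 = 233940.00000
D_2 = 260609.16000
D_3 = 290318.60424
D_4 = 323414.92512
D_5 = 360284.22659
Terminal value at year 5: TV = D_5×(1+g_2)/(r−g_2) = 381180.71173/0.056 = 6806798.42374
P_0 = D_1/(1+r)^1 + D_2/(1+r)^2 + D_3/(1+r)^3 + D_4/(1+r)^4 + D_5/(1+r)^5 + TV/(1+r)^5
    = 210000.00000 + 210000.00000 + 210000.00000 + 210000.00000 + 210000.00000 + 3967500.00000 = 5017500.00000

5017500.00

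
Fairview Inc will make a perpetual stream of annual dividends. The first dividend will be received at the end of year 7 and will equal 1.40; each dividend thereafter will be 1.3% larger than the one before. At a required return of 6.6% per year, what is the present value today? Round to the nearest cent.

18.00

Value at end of year 6: C₁ / (r − g) = 1.40 / (0.066 − 0.013) = 26.4151
Discount to today: PV = 26.4151 / (1 + 0.066)^6 = 26.4151 / 1.467382 = 18.00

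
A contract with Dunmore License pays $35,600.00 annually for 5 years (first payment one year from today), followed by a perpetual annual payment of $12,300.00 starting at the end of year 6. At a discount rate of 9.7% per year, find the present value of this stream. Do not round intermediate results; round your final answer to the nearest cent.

PV of 5-year annuity: $35,600.00 × [1 − (1+0.097)^−5] / 0.097 = 135992.67837
Perpetuity value at year 5: $12,300.00 / 0.097 = 126804.12371
PV of perpetuity: 126804.12371 / (1+0.097)^5 = 79817.88933
Total PV = 135992.67837 + 79817.88933 = 215810.56770

$215810.57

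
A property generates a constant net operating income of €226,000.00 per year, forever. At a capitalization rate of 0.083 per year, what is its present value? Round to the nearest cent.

Level perpetuity: PV = C / r = €226,000.00 / 0.083 = €2,722,891.57

€2722891.57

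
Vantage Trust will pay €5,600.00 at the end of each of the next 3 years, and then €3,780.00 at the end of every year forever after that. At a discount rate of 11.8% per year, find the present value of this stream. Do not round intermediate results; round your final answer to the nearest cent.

€36420.30

PV of 3-year annuity: €5,600.00 × [1 − (1+0.118)^−3] / 0.118 = 13496.61623
Perpetuity value at year 3: €3,780.00 / 0.118 = 32033.89831
PV of perpetuity: 32033.89831 / (1+0.118)^3 = 22923.68235
Total PV = 13496.61623 + 22923.68235 = 36420.29858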